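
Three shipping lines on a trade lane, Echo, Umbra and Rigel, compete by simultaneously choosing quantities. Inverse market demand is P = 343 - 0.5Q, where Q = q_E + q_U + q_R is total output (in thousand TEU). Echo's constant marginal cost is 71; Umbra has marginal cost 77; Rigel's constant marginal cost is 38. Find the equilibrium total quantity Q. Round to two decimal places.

Echo's profit: π_E = (343 - 0.5Q)q_E - (71q_E). Setting ∂π_E/∂q_E = 0: 272 - q_E - (1/2)(q_U + q_R) = 0.
Umbra's first-order condition: 266 - q_U - (1/2)(q_E + q_R) = 0.
Rigel's profit: π_R = (343 - 0.5Q)q_R - (38q_R). Setting ∂π_R/∂q_R = 0: 305 - q_R - (1/2)(q_E + q_U) = 0.
Adding the 3 conditions: 843 − Q − Q = 0, i.e. Q = 843/2.
Back-substituting: q_E = (272 − 843/4)/(1/2) = 245/2, q_U = (266 − 843/4)/(1/2) = 221/2, q_R = (305 − 843/4)/(1/2) = 377/2.
Total output Q = 245/2 + 221/2 + 377/2 = 843/2.

421.50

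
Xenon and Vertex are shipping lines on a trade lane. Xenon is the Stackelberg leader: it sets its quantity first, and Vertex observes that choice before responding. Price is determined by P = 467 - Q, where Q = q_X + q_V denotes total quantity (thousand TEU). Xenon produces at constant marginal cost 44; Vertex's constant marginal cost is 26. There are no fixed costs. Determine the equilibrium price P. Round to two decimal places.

145.25

The follower Vertex best-responds to any q_X: π_V = (467 - Q)q_V - 26q_V.
∂π_V/∂q_V = 441 - q_X - 2q_V = 0 gives the reaction function q_V = (441 - q_X)/2.
Xenon substitutes q_V(q_X) into its own profit: π_X = q_X(467 - q_X - (441 - q_X)/2) - 44q_X = (493/2 - (1/2)q_X)q_X - 44q_X.
Maximising: ∂π_X/∂q_X = 405/2 - q_X = 0, giving q_X = 405/2.
Then q_V = (441 - 405/2)/2 = 477/4.
Total output Q = 1287/4, so price P = 467 - 1287/4 = 581/4.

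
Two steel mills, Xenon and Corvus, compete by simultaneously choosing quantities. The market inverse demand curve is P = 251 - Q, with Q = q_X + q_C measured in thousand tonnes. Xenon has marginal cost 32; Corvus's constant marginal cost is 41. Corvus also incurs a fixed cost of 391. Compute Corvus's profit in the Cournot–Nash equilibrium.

Xenon's profit: π_X = (251 - Q)q_X - (32q_X). Setting ∂π_X/∂q_X = 0: 219 - 2q_X - (q_C) = 0.
Corvus's first-order condition: 210 - 2q_C - (q_X) = 0.
Rearranging gives the reaction functions q_X = (219 - q_C)/2 and q_C = (210 - q_X)/2.
Solving the pair: q_X = 76, q_C = 67.
Price P = 251 - 143 = 108.
Corvus's profit: (108 - 41)·67 - 391 = 4098.

4098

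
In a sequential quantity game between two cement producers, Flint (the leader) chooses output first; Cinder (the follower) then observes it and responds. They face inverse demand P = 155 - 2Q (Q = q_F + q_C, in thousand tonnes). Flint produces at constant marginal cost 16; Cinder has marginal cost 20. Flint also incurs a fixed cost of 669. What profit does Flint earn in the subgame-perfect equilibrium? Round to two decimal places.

Solve by backward induction. Given q_F, the follower Cinder maximises π_C = (155 - 2q_F - 2q_C)q_C - 20q_C.
Follower FOC: 135 - 2q_F - 4q_C = 0, so q_C(q_F) = (135 - 2q_F)/4.
The leader anticipates this reaction. Substituting into P = 155 - 2Q gives P = 175/2 - q_F, so π_F = (175/2 - q_F)q_F - 16q_F.
The leader's first-order condition 143/2 - 2q_F = 0 yields q_F = 143/4.
Then q_C = (135 - 2·(143/4))/4 = 127/8.
Price P = 155 - 2·(413/8) = 207/4.
Flint's profit: (207/4 - 16)·(143/4) - 669 = 609.0625.

609.06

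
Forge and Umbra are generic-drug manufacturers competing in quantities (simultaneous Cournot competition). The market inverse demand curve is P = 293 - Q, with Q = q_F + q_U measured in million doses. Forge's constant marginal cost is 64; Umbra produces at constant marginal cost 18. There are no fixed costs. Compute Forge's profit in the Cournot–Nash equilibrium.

3721

Forge's profit: π_F = (293 - Q)q_F - (64q_F). Setting ∂π_F/∂q_F = 0: 229 - 2q_F - (q_U) = 0.
Umbra's first-order condition: 275 - 2q_U - (q_F) = 0.
Rearranging gives the reaction functions q_F = (229 - q_U)/2 and q_U = (275 - q_F)/2.
Solving the pair: q_F = 61, q_U = 107.
Price P = 293 - 168 = 125.
Forge's profit: (125 - 64)·61 = 3721.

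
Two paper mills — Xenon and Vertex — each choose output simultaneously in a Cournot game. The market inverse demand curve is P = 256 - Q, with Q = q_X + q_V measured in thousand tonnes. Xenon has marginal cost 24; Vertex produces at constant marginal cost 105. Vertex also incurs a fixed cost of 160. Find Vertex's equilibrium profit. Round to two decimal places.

384.44

Xenon's profit: π_X = (256 - Q)q_X - (24q_X). Setting ∂π_X/∂q_X = 0: 232 - 2q_X - (q_V) = 0.
Vertex's profit: π_V = (256 - Q)q_V - (105q_V). Setting ∂π_V/∂q_V = 0: 151 - 2q_V - (q_X) = 0.
Best responses: q_X = (232 - q_V)/2, q_V = (151 - q_X)/2.
Solving the pair: q_X = 313/3, q_V = 70/3.
Price P = 256 - 383/3 = 385/3.
Vertex's profit: (385/3 - 105)·(70/3) - 160 = 384.4444.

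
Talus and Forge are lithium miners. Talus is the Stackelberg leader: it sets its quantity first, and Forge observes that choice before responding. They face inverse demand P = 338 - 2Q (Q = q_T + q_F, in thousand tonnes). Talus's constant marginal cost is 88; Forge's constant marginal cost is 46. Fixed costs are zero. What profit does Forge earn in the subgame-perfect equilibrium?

The follower Forge best-responds to any q_T: π_F = (338 - 2Q)q_F - 46q_F.
Follower FOC: 292 - 2q_T - 4q_F = 0, so q_F(q_T) = (292 - 2q_T)/4.
Talus substitutes q_F(q_T) into its own profit: π_T = q_T(338 - 2q_T - (292 - 2q_T)/2) - 88q_T = (192 - q_T)q_T - 88q_T.
Maximising: ∂π_T/∂q_T = 104 - 2q_T = 0, giving q_T = 52.
Then q_F = (292 - 2·52)/4 = 47.
Price P = 338 - 2·99 = 140.
Forge's profit: (140 - 46)·47 = 4418.

4418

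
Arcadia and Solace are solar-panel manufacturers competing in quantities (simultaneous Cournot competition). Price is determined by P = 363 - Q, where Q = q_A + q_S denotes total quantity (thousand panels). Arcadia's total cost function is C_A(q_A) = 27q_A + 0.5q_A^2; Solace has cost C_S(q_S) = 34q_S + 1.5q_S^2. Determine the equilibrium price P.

220

Arcadia's profit: π_A = (363 - Q)q_A - (27q_A + (1/2)q_A²). Setting ∂π_A/∂q_A = 0: 336 - 3q_A - (q_S) = 0.
Solace's first-order condition: 329 - 5q_S - (q_A) = 0.
Best responses: q_A = (336 - q_S)/3, q_S = (329 - q_A)/5.
Substituting one into the other gives q_A = 193/2 and q_S = 93/2.
Total output Q = 143, so price P = 363 - 143 = 220.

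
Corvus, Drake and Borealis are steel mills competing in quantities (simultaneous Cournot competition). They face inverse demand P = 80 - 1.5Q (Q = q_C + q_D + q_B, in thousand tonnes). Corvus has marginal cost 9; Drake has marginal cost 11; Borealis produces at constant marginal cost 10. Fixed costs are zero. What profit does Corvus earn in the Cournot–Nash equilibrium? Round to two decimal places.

Corvus's profit: π_C = (80 - 1.5Q)q_C - (9q_C). Setting ∂π_C/∂q_C = 0: 71 - 3q_C - (3/2)(q_D + q_B) = 0.
Drake's profit: π_D = (80 - 1.5Q)q_D - (11q_D). Setting ∂π_D/∂q_D = 0: 69 - 3q_D - (3/2)(q_C + q_B) = 0.
Borealis's first-order condition: 70 - 3q_B - (3/2)(q_C + q_D) = 0.
Adding the 3 conditions: 210 − 3Q − 3Q = 0, i.e. Q = 35.
Back-substituting: q_C = (71 − 105/2)/(3/2) = 37/3, q_D = (69 − 105/2)/(3/2) = 11, q_B = (70 − 105/2)/(3/2) = 35/3.
Price P = 80 - (3/2)·35 = 55/2.
Corvus's profit: (55/2 - 9)·(37/3) = 1369/6.

228.17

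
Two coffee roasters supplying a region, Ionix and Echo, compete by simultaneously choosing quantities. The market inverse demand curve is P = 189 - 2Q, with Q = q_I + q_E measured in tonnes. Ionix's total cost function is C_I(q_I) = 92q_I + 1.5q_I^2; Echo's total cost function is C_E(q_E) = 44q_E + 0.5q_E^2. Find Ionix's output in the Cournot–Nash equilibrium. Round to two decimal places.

6.29

Ionix's profit: π_I = (189 - 2Q)q_I - (92q_I + (3/2)q_I²). Setting ∂π_I/∂q_I = 0: 97 - 7q_I - 2(q_E) = 0.
Echo's first-order condition: 145 - 5q_E - 2(q_I) = 0.
Rearranging gives the reaction functions q_I = (97 - 2q_E)/7 and q_E = (145 - 2q_I)/5.
Substituting one into the other gives q_I = 195/31 and q_E = 821/31.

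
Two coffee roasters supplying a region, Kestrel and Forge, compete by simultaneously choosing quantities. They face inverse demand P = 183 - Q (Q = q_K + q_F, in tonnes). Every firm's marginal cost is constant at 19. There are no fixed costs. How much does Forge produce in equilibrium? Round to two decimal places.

A representative firm's profit is π_i = q_i(183 - Q) - 19q_i.
Setting ∂π_i/∂q_i = 0 with rivals' quantities fixed: 164 - 2q_i - q_j = 0.
By symmetry each firm produces the same amount; substituting q_j = q_i yields q_i = 164/3.

54.67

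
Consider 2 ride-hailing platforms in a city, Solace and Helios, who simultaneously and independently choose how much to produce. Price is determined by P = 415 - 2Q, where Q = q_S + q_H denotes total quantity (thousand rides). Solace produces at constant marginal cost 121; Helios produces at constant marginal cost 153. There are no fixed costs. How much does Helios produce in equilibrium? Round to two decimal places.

Solace's profit: π_S = (415 - 2Q)q_S - (121q_S). Setting ∂π_S/∂q_S = 0: 294 - 4q_S - 2(q_H) = 0.
Helios's profit: π_H = (415 - 2Q)q_H - (153q_H). Setting ∂π_H/∂q_H = 0: 262 - 4q_H - 2(q_S) = 0.
Rearranging gives the reaction functions q_S = (294 - 2q_H)/4 and q_H = (262 - 2q_S)/4.
Substituting one into the other gives q_S = 163/3 and q_H = 115/3.

38.33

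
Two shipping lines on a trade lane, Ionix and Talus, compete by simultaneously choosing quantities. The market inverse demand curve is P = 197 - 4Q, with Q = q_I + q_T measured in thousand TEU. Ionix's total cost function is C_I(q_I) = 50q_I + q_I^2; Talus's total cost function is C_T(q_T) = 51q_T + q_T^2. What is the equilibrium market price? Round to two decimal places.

Ionix's profit: π_I = (197 - 4Q)q_I - (50q_I + q_I²). Setting ∂π_I/∂q_I = 0: 147 - 10q_I - 4(q_T) = 0.
Talus's first-order condition: 146 - 10q_T - 4(q_I) = 0.
Best responses: q_I = (147 - 4q_T)/10, q_T = (146 - 4q_I)/10.
Solving the pair: q_I = 443/42, q_T = 218/21.
Total output Q = 293/14, so price P = 197 - 4·(293/14) = 793/7.

113.29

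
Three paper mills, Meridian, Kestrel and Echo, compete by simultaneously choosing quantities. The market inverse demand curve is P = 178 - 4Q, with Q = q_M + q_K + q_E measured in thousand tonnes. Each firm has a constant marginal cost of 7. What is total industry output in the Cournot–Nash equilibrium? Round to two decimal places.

Each firm earns π_i = (178 - 4Q)q_i - 7q_i.
Setting ∂π_i/∂q_i = 0 with rivals' quantities fixed: 171 - 8q_i - 4·Σ_{j≠i} q_j = 0.
By symmetry each firm produces the same amount; substituting Σ_{j≠i} q_j = 2q_i yields q_i = 171/16.
Total output Q = 171/16 + 171/16 + 171/16 = 513/16.

32.06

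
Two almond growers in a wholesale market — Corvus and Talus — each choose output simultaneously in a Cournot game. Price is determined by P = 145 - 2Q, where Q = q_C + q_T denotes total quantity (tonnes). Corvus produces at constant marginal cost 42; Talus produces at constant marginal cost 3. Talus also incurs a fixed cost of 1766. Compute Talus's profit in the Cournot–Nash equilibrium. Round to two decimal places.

Corvus's profit: π_C = (145 - 2Q)q_C - (42q_C). Setting ∂π_C/∂q_C = 0: 103 - 4q_C - 2(q_T) = 0.
Talus's first-order condition: 142 - 4q_T - 2(q_C) = 0.
Best responses: q_C = (103 - 2q_T)/4, q_T = (142 - 2q_C)/4.
Solving the pair: q_C = 32/3, q_T = 181/6.
Price P = 145 - 2·(245/6) = 190/3.
Talus's profit: (190/3 - 3)·(181/6) - 1766 = 973/18.

54.06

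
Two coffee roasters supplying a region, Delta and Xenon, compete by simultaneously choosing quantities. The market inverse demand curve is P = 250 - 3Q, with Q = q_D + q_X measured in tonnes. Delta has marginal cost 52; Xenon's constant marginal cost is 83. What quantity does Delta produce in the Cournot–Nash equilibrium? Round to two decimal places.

25.44

Delta's profit: π_D = (250 - 3Q)q_D - (52q_D). Setting ∂π_D/∂q_D = 0: 198 - 6q_D - 3(q_X) = 0.
Xenon's profit: π_X = (250 - 3Q)q_X - (83q_X). Setting ∂π_X/∂q_X = 0: 167 - 6q_X - 3(q_D) = 0.
So q_D = (198 - 3q_X)/6 and q_X = (167 - 3q_D)/6.
Substituting one into the other gives q_D = 229/9 and q_X = 136/9.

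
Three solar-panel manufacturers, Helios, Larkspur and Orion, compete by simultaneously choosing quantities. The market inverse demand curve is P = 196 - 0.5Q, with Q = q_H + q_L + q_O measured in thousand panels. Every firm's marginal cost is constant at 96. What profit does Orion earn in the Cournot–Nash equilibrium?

A representative firm's profit is π_i = q_i(196 - 0.5Q) - 96q_i.
First-order condition (treating rivals' output as given): 100 - q_i - (1/2)·Σ_{j≠i} q_j = 0.
With identical firms every q_j equals q_i, so Σ_{j≠i} q_j = 2q_i and 100 = 2q_i, giving q_i = 50.
Price P = 196 - (1/2)·150 = 121.
Orion's profit: (121 - 96)·50 = 1250.

1250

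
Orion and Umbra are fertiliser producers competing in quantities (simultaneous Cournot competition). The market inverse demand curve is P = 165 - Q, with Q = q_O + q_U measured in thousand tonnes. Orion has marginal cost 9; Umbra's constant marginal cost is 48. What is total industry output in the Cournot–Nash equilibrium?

91

Orion's profit: π_O = (165 - Q)q_O - (9q_O). Setting ∂π_O/∂q_O = 0: 156 - 2q_O - (q_U) = 0.
Umbra's profit: π_U = (165 - Q)q_U - (48q_U). Setting ∂π_U/∂q_U = 0: 117 - 2q_U - (q_O) = 0.
Best responses: q_O = (156 - q_U)/2, q_U = (117 - q_O)/2.
Substituting one into the other gives q_O = 65 and q_U = 26.
Total output Q = 65 + 26 = 91.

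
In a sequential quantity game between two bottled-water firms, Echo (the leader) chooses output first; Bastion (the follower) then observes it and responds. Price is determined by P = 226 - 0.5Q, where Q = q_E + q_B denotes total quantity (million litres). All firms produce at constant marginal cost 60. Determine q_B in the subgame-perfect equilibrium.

83

Solve by backward induction. Given q_E, the follower Bastion maximises π_B = (226 - (1/2)q_E - (1/2)q_B)q_B - 60q_B.
Setting the follower's marginal profit to zero, 166 - (1/2)q_E - q_B = 0, i.e. q_B = (166 - (1/2)q_E).
Echo substitutes q_B(q_E) into its own profit: π_E = q_E(226 - (1/2)q_E - (166 - (1/2)q_E)/2) - 60q_E = (143 - (1/4)q_E)q_E - 60q_E.
Leader FOC: 83 - (1/2)q_E = 0, so q_E = 166.
Then q_B = (166 - (1/2)·166) = 83.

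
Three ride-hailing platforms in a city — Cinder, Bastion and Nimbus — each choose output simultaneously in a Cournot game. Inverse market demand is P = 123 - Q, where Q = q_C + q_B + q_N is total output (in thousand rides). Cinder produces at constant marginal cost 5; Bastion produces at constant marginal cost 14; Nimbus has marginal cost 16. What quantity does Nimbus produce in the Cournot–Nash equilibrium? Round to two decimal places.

Cinder's profit: π_C = (123 - Q)q_C - (5q_C). Setting ∂π_C/∂q_C = 0: 118 - 2q_C - (q_B + q_N) = 0.
Bastion's profit: π_B = (123 - Q)q_B - (14q_B). Setting ∂π_B/∂q_B = 0: 109 - 2q_B - (q_C + q_N) = 0.
Nimbus's profit: π_N = (123 - Q)q_N - (16q_N). Setting ∂π_N/∂q_N = 0: 107 - 2q_N - (q_C + q_B) = 0.
Adding the 3 first-order conditions: 334 − 4Q = 0, so Q = 167/2.
Back-substituting: q_C = (118 − 167/2) = 69/2, q_B = (109 − 167/2) = 51/2, q_N = (107 − 167/2) = 47/2.

23.50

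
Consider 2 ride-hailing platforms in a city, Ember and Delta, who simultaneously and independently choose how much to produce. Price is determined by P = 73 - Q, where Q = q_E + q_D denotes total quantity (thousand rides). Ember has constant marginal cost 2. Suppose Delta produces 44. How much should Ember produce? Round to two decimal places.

With the rival's output fixed at 44, Ember's profit is π_E = (73 - 44 - q_E)q_E - (2q_E) = (29 - q_E)q_E - (2q_E).
∂π_E/∂q_E = 27 - 2q_E = 0, so q_E = 27/2.

13.50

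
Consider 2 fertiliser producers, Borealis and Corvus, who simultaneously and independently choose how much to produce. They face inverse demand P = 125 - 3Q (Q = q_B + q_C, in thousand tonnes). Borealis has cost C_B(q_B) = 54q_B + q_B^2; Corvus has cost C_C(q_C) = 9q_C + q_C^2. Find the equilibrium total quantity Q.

17

Borealis's profit: π_B = (125 - 3Q)q_B - (54q_B + q_B²). Setting ∂π_B/∂q_B = 0: 71 - 8q_B - 3(q_C) = 0.
Corvus's profit: π_C = (125 - 3Q)q_C - (9q_C + q_C²). Setting ∂π_C/∂q_C = 0: 116 - 8q_C - 3(q_B) = 0.
Rearranging gives the reaction functions q_B = (71 - 3q_C)/8 and q_C = (116 - 3q_B)/8.
Solving the pair: q_B = 4, q_C = 13.
Total output Q = 4 + 13 = 17.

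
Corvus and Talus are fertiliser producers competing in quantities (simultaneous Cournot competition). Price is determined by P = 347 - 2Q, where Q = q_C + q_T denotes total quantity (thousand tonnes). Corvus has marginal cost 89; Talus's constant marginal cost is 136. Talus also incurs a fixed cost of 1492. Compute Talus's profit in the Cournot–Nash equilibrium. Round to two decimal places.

Corvus's profit: π_C = (347 - 2Q)q_C - (89q_C). Setting ∂π_C/∂q_C = 0: 258 - 4q_C - 2(q_T) = 0.
Talus's first-order condition: 211 - 4q_T - 2(q_C) = 0.
So q_C = (258 - 2q_T)/4 and q_T = (211 - 2q_C)/4.
Substituting one into the other gives q_C = 305/6 and q_T = 82/3.
Price P = 347 - 2·(469/6) = 572/3.
Talus's profit: (572/3 - 136)·(82/3) - 1492 = 20/9.

2.22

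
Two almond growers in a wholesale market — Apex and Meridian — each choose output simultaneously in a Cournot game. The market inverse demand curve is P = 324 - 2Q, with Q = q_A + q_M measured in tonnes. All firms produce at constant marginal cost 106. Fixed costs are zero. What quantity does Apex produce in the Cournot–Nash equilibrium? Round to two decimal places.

36.33

A representative firm's profit is π_i = q_i(324 - 2Q) - 106q_i.
Setting ∂π_i/∂q_i = 0 with rivals' quantities fixed: 218 - 4q_i - 2q_j = 0.
With identical firms every q_j equals q_i, so q_j = q_i and 218 = 6q_i, giving q_i = 109/3.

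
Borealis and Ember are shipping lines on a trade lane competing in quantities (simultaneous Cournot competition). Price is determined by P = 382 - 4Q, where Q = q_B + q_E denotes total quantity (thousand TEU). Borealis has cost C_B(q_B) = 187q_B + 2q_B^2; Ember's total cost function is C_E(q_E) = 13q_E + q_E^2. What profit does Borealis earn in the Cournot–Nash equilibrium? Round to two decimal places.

124.64

Borealis's profit: π_B = (382 - 4Q)q_B - (187q_B + 2q_B²). Setting ∂π_B/∂q_B = 0: 195 - 12q_B - 4(q_E) = 0.
Ember's profit: π_E = (382 - 4Q)q_E - (13q_E + q_E²). Setting ∂π_E/∂q_E = 0: 369 - 10q_E - 4(q_B) = 0.
So q_B = (195 - 4q_E)/12 and q_E = (369 - 4q_B)/10.
Solving the pair: q_B = 237/52, q_E = 456/13.
Price P = 382 - 4·39.6346 = 223.4615.
Borealis's profit: 223.4615·(237/52) - 187·(237/52) - 2(237/52)² = 124.6354.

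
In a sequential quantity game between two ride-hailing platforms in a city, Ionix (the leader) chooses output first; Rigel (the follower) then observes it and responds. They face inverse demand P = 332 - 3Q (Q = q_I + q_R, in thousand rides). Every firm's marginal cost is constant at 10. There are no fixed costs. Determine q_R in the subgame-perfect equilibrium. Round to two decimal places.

26.83

Solve by backward induction. Given q_I, the follower Rigel maximises π_R = (332 - 3q_I - 3q_R)q_R - 10q_R.
∂π_R/∂q_R = 322 - 3q_I - 6q_R = 0 gives the reaction function q_R = (322 - 3q_I)/6.
The leader anticipates this reaction. Substituting into P = 332 - 3Q gives P = 171 - (3/2)q_I, so π_I = (171 - (3/2)q_I)q_I - 10q_I.
Maximising: ∂π_I/∂q_I = 161 - 3q_I = 0, giving q_I = 161/3.
Then q_R = (322 - 3·(161/3))/6 = 161/6.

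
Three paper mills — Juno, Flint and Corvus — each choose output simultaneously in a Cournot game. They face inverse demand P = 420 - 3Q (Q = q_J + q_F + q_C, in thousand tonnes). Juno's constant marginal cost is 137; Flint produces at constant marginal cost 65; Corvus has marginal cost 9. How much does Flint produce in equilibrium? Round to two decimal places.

Juno's profit: π_J = (420 - 3Q)q_J - (137q_J). Setting ∂π_J/∂q_J = 0: 283 - 6q_J - 3(q_F + q_C) = 0.
Flint's profit: π_F = (420 - 3Q)q_F - (65q_F). Setting ∂π_F/∂q_F = 0: 355 - 6q_F - 3(q_J + q_C) = 0.
Corvus's first-order condition: 411 - 6q_C - 3(q_J + q_F) = 0.
Summing all 3 equations gives 1049 − 12Q = 0, hence Q = 1049/12.
Back-substituting: q_J = (283 − 1049/4)/3 = 83/12, q_F = (355 − 1049/4)/3 = 371/12, q_C = (411 − 1049/4)/3 = 595/12.

30.92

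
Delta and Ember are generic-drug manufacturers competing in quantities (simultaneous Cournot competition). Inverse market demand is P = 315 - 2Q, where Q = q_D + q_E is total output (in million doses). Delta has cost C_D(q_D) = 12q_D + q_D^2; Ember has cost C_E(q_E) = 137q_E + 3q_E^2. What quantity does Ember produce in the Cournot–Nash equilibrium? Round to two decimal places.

Delta's profit: π_D = (315 - 2Q)q_D - (12q_D + q_D²). Setting ∂π_D/∂q_D = 0: 303 - 6q_D - 2(q_E) = 0.
Ember's first-order condition: 178 - 10q_E - 2(q_D) = 0.
Rearranging gives the reaction functions q_D = (303 - 2q_E)/6 and q_E = (178 - 2q_D)/10.
Solving the pair: q_D = 191/4, q_E = 33/4.

8.25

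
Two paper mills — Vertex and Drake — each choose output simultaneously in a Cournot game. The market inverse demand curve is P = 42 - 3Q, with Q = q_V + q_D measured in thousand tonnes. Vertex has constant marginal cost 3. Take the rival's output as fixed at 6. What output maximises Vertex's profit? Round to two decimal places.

3.50

With the rival's output fixed at 6, Vertex's profit is π_V = (42 - 3·6 - 3q_V)q_V - (3q_V) = (24 - 3q_V)q_V - (3q_V).
∂π_V/∂q_V = 21 - 6q_V = 0, so q_V = 7/2.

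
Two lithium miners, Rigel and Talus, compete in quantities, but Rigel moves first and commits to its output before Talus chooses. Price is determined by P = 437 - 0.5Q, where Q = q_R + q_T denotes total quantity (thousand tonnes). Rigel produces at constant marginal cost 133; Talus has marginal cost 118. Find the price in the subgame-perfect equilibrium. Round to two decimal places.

205.25

The follower Talus best-responds to any q_R: π_T = (437 - 0.5Q)q_T - 118q_T.
Setting the follower's marginal profit to zero, 319 - (1/2)q_R - q_T = 0, i.e. q_T = (319 - (1/2)q_R).
Rigel substitutes q_T(q_R) into its own profit: π_R = q_R(437 - (1/2)q_R - (319 - (1/2)q_R)/2) - 133q_R = (555/2 - (1/4)q_R)q_R - 133q_R.
Maximising: ∂π_R/∂q_R = 289/2 - (1/2)q_R = 0, giving q_R = 289.
Then q_T = (319 - (1/2)·289) = 349/2.
Total output Q = 927/2, so price P = 437 - (1/2)·(927/2) = 821/4.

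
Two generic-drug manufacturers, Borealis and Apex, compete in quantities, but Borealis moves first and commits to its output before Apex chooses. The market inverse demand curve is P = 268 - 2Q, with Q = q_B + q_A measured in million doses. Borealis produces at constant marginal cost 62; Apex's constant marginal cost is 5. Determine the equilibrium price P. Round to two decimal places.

The follower Apex best-responds to any q_B: π_A = (268 - 2Q)q_A - 5q_A.
∂π_A/∂q_A = 263 - 2q_B - 4q_A = 0 gives the reaction function q_A = (263 - 2q_B)/4.
The leader anticipates this reaction. Substituting into P = 268 - 2Q gives P = 273/2 - q_B, so π_B = (273/2 - q_B)q_B - 62q_B.
Leader FOC: 149/2 - 2q_B = 0, so q_B = 149/4.
Then q_A = (263 - 2·(149/4))/4 = 377/8.
Total output Q = 675/8, so price P = 268 - 2·(675/8) = 397/4.

99.25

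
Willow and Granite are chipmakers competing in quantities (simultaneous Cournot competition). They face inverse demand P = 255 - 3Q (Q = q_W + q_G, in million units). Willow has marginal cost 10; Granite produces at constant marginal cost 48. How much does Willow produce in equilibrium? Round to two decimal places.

Willow's profit: π_W = (255 - 3Q)q_W - (10q_W). Setting ∂π_W/∂q_W = 0: 245 - 6q_W - 3(q_G) = 0.
Granite's profit: π_G = (255 - 3Q)q_G - (48q_G). Setting ∂π_G/∂q_G = 0: 207 - 6q_G - 3(q_W) = 0.
So q_W = (245 - 3q_G)/6 and q_G = (207 - 3q_W)/6.
Substituting one into the other gives q_W = 283/9 and q_G = 169/9.

31.44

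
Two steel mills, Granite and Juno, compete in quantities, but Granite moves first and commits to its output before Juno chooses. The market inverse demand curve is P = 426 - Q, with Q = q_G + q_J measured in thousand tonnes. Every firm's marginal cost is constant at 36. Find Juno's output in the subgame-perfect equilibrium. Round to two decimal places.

The follower Juno best-responds to any q_G: π_J = (426 - Q)q_J - 36q_J.
Follower FOC: 390 - q_G - 2q_J = 0, so q_J(q_G) = (390 - q_G)/2.
The leader anticipates this reaction. Substituting into P = 426 - Q gives P = 231 - (1/2)q_G, so π_G = (231 - (1/2)q_G)q_G - 36q_G.
Maximising: ∂π_G/∂q_G = 195 - q_G = 0, giving q_G = 195.
Then q_J = (390 - 195)/2 = 195/2.

97.50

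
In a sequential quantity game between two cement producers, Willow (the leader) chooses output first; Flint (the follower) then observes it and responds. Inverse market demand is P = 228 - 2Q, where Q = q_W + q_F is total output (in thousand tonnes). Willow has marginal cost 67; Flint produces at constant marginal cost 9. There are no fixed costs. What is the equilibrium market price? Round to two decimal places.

Solve by backward induction. Given q_W, the follower Flint maximises π_F = (228 - 2q_W - 2q_F)q_F - 9q_F.
∂π_F/∂q_F = 219 - 2q_W - 4q_F = 0 gives the reaction function q_F = (219 - 2q_W)/4.
Willow substitutes q_F(q_W) into its own profit: π_W = q_W(228 - 2q_W - (219 - 2q_W)/2) - 67q_W = (237/2 - q_W)q_W - 67q_W.
Maximising: ∂π_W/∂q_W = 103/2 - 2q_W = 0, giving q_W = 103/4.
Then q_F = (219 - 2·(103/4))/4 = 335/8.
Total output Q = 541/8, so price P = 228 - 2·(541/8) = 371/4.

92.75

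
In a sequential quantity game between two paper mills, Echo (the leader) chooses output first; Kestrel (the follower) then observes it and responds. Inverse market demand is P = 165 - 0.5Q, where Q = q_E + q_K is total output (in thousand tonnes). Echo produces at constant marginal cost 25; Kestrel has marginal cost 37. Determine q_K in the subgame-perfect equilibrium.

52

The follower Kestrel best-responds to any q_E: π_K = (165 - 0.5Q)q_K - 37q_K.
Setting the follower's marginal profit to zero, 128 - (1/2)q_E - q_K = 0, i.e. q_K = (128 - (1/2)q_E).
The leader anticipates this reaction. Substituting into P = 165 - 0.5Q gives P = 101 - (1/4)q_E, so π_E = (101 - (1/4)q_E)q_E - 25q_E.
Leader FOC: 76 - (1/2)q_E = 0, so q_E = 152.
Then q_K = (128 - (1/2)·152) = 52.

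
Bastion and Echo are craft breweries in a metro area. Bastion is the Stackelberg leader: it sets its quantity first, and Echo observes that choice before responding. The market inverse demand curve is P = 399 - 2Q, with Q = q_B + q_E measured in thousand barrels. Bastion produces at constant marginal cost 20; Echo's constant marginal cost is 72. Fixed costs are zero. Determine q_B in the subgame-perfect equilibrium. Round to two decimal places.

Solve by backward induction. Given q_B, the follower Echo maximises π_E = (399 - 2q_B - 2q_E)q_E - 72q_E.
∂π_E/∂q_E = 327 - 2q_B - 4q_E = 0 gives the reaction function q_E = (327 - 2q_B)/4.
The leader anticipates this reaction. Substituting into P = 399 - 2Q gives P = 471/2 - q_B, so π_B = (471/2 - q_B)q_B - 20q_B.
Leader FOC: 431/2 - 2q_B = 0, so q_B = 431/4.
Then q_E = (327 - 2·(431/4))/4 = 223/8.

107.75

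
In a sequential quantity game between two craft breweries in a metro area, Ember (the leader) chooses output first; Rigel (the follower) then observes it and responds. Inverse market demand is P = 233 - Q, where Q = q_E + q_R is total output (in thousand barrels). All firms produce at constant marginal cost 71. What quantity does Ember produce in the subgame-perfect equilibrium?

81

Solve by backward induction. Given q_E, the follower Rigel maximises π_R = (233 - q_E - q_R)q_R - 71q_R.
Follower FOC: 162 - q_E - 2q_R = 0, so q_R(q_E) = (162 - q_E)/2.
Ember substitutes q_R(q_E) into its own profit: π_E = q_E(233 - q_E - (162 - q_E)/2) - 71q_E = (152 - (1/2)q_E)q_E - 71q_E.
Maximising: ∂π_E/∂q_E = 81 - q_E = 0, giving q_E = 81.
Then q_R = (162 - 81)/2 = 81/2.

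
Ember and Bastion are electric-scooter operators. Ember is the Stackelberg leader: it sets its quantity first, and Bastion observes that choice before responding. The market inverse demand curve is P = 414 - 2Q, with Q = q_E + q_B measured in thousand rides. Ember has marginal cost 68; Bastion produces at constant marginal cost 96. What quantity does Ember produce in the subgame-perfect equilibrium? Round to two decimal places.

93.50

The follower Bastion best-responds to any q_E: π_B = (414 - 2Q)q_B - 96q_B.
Follower FOC: 318 - 2q_E - 4q_B = 0, so q_B(q_E) = (318 - 2q_E)/4.
Ember substitutes q_B(q_E) into its own profit: π_E = q_E(414 - 2q_E - (318 - 2q_E)/2) - 68q_E = (255 - q_E)q_E - 68q_E.
The leader's first-order condition 187 - 2q_E = 0 yields q_E = 187/2.
Then q_B = (318 - 2·(187/2))/4 = 131/4.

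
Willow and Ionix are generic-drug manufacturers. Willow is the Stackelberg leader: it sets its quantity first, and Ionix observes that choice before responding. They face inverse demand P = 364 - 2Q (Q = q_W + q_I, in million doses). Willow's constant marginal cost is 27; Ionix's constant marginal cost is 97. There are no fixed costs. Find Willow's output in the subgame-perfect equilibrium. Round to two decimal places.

101.75

Solve by backward induction. Given q_W, the follower Ionix maximises π_I = (364 - 2q_W - 2q_I)q_I - 97q_I.
∂π_I/∂q_I = 267 - 2q_W - 4q_I = 0 gives the reaction function q_I = (267 - 2q_W)/4.
Willow substitutes q_I(q_W) into its own profit: π_W = q_W(364 - 2q_W - (267 - 2q_W)/2) - 27q_W = (461/2 - q_W)q_W - 27q_W.
The leader's first-order condition 407/2 - 2q_W = 0 yields q_W = 407/4.
Then q_I = (267 - 2·(407/4))/4 = 127/8.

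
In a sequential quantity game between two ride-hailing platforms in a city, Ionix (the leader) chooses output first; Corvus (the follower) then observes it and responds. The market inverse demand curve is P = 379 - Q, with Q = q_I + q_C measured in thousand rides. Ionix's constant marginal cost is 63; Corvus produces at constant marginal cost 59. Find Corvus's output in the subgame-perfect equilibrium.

82

Solve by backward induction. Given q_I, the follower Corvus maximises π_C = (379 - q_I - q_C)q_C - 59q_C.
Follower FOC: 320 - q_I - 2q_C = 0, so q_C(q_I) = (320 - q_I)/2.
The leader anticipates this reaction. Substituting into P = 379 - Q gives P = 219 - (1/2)q_I, so π_I = (219 - (1/2)q_I)q_I - 63q_I.
Maximising: ∂π_I/∂q_I = 156 - q_I = 0, giving q_I = 156.
Then q_C = (320 - 156)/2 = 82.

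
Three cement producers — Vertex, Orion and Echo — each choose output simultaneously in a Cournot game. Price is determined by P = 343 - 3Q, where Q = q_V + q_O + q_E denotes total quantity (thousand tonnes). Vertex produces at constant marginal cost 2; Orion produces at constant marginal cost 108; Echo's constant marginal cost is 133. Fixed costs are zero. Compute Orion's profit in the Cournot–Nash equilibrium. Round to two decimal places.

Vertex's profit: π_V = (343 - 3Q)q_V - (2q_V). Setting ∂π_V/∂q_V = 0: 341 - 6q_V - 3(q_O + q_E) = 0.
Orion's profit: π_O = (343 - 3Q)q_O - (108q_O). Setting ∂π_O/∂q_O = 0: 235 - 6q_O - 3(q_V + q_E) = 0.
Echo's profit: π_E = (343 - 3Q)q_E - (133q_E). Setting ∂π_E/∂q_E = 0: 210 - 6q_E - 3(q_V + q_O) = 0.
Summing all 3 equations gives 786 − 12Q = 0, hence Q = 131/2.
Back-substituting: q_V = (341 − 393/2)/3 = 289/6, q_O = (235 − 393/2)/3 = 77/6, q_E = (210 − 393/2)/3 = 9/2.
Price P = 343 - 3·(131/2) = 293/2.
Orion's profit: (293/2 - 108)·(77/6) = 494.0833.

494.08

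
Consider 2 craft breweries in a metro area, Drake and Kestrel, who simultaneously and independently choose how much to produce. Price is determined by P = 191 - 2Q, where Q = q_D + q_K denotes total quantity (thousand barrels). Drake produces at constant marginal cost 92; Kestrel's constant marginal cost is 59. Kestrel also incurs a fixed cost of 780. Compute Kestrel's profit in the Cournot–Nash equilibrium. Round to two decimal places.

732.50

Drake's profit: π_D = (191 - 2Q)q_D - (92q_D). Setting ∂π_D/∂q_D = 0: 99 - 4q_D - 2(q_K) = 0.
Kestrel's profit: π_K = (191 - 2Q)q_K - (59q_K). Setting ∂π_K/∂q_K = 0: 132 - 4q_K - 2(q_D) = 0.
Best responses: q_D = (99 - 2q_K)/4, q_K = (132 - 2q_D)/4.
Substituting one into the other gives q_D = 11 and q_K = 55/2.
Price P = 191 - 2·(77/2) = 114.
Kestrel's profit: (114 - 59)·(55/2) - 780 = 1465/2.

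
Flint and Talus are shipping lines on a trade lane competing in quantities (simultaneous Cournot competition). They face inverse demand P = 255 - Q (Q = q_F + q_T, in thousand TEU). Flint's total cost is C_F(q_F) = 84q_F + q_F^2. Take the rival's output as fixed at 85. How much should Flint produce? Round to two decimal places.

With the rival's output fixed at 85, Flint's profit is π_F = (255 - 85 - q_F)q_F - (84q_F + q_F²) = (170 - q_F)q_F - (84q_F + q_F²).
∂π_F/∂q_F = 86 - 4q_F = 0, so q_F = 43/2.

21.50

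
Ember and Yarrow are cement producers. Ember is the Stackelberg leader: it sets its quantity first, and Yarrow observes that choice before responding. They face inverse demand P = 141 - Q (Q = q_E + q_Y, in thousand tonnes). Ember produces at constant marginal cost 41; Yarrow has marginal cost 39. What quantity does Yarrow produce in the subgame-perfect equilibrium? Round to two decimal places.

Solve by backward induction. Given q_E, the follower Yarrow maximises π_Y = (141 - q_E - q_Y)q_Y - 39q_Y.
∂π_Y/∂q_Y = 102 - q_E - 2q_Y = 0 gives the reaction function q_Y = (102 - q_E)/2.
Ember substitutes q_Y(q_E) into its own profit: π_E = q_E(141 - q_E - (102 - q_E)/2) - 41q_E = (90 - (1/2)q_E)q_E - 41q_E.
The leader's first-order condition 49 - q_E = 0 yields q_E = 49.
Then q_Y = (102 - 49)/2 = 53/2.

26.50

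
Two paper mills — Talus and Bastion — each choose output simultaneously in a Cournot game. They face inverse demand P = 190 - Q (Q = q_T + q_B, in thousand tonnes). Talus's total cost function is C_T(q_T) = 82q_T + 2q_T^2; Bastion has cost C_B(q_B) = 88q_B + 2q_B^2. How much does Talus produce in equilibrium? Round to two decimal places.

Talus's profit: π_T = (190 - Q)q_T - (82q_T + 2q_T²). Setting ∂π_T/∂q_T = 0: 108 - 6q_T - (q_B) = 0.
Bastion's profit: π_B = (190 - Q)q_B - (88q_B + 2q_B²). Setting ∂π_B/∂q_B = 0: 102 - 6q_B - (q_T) = 0.
Rearranging gives the reaction functions q_T = (108 - q_B)/6 and q_B = (102 - q_T)/6.
Substituting one into the other gives q_T = 78/5 and q_B = 72/5.

15.60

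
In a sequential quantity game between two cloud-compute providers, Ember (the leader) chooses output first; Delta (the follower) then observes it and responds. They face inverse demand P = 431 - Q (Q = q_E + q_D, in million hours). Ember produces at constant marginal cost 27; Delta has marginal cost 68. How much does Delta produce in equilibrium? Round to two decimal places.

70.25

Solve by backward induction. Given q_E, the follower Delta maximises π_D = (431 - q_E - q_D)q_D - 68q_D.
Setting the follower's marginal profit to zero, 363 - q_E - 2q_D = 0, i.e. q_D = (363 - q_E)/2.
Ember substitutes q_D(q_E) into its own profit: π_E = q_E(431 - q_E - (363 - q_E)/2) - 27q_E = (499/2 - (1/2)q_E)q_E - 27q_E.
The leader's first-order condition 445/2 - q_E = 0 yields q_E = 445/2.
Then q_D = (363 - 445/2)/2 = 281/4.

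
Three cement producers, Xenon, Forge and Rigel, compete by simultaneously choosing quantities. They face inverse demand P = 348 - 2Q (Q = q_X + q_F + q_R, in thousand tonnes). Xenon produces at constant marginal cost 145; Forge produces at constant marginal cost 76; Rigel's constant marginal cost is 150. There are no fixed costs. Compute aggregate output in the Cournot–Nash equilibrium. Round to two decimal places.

84.13

Xenon's profit: π_X = (348 - 2Q)q_X - (145q_X). Setting ∂π_X/∂q_X = 0: 203 - 4q_X - 2(q_F + q_R) = 0.
Forge's first-order condition: 272 - 4q_F - 2(q_X + q_R) = 0.
Rigel's profit: π_R = (348 - 2Q)q_R - (150q_R). Setting ∂π_R/∂q_R = 0: 198 - 4q_R - 2(q_X + q_F) = 0.
Summing all 3 equations gives 673 − 8Q = 0, hence Q = 673/8.
Back-substituting: q_X = (203 − 673/4)/2 = 139/8, q_F = (272 − 673/4)/2 = 415/8, q_R = (198 − 673/4)/2 = 119/8.
Total output Q = 139/8 + 415/8 + 119/8 = 673/8.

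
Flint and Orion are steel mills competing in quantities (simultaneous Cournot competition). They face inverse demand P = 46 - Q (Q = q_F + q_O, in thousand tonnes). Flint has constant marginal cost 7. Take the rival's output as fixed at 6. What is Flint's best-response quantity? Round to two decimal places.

With the rival's output fixed at 6, Flint's profit is π_F = (46 - 6 - q_F)q_F - (7q_F) = (40 - q_F)q_F - (7q_F).
∂π_F/∂q_F = 33 - 2q_F = 0, so q_F = 33/2.

16.50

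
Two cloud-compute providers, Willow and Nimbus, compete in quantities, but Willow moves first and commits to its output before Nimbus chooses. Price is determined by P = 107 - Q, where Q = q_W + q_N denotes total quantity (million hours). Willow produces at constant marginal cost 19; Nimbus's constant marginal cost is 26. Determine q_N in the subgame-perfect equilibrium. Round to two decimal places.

16.75

Solve by backward induction. Given q_W, the follower Nimbus maximises π_N = (107 - q_W - q_N)q_N - 26q_N.
Follower FOC: 81 - q_W - 2q_N = 0, so q_N(q_W) = (81 - q_W)/2.
Willow substitutes q_N(q_W) into its own profit: π_W = q_W(107 - q_W - (81 - q_W)/2) - 19q_W = (133/2 - (1/2)q_W)q_W - 19q_W.
Leader FOC: 95/2 - q_W = 0, so q_W = 95/2.
Then q_N = (81 - 95/2)/2 = 67/4.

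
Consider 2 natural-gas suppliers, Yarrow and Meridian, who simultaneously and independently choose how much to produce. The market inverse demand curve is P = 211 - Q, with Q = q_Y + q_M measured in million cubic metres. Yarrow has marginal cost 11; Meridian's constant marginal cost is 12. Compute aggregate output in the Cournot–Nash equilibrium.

Yarrow's profit: π_Y = (211 - Q)q_Y - (11q_Y). Setting ∂π_Y/∂q_Y = 0: 200 - 2q_Y - (q_M) = 0.
Meridian's first-order condition: 199 - 2q_M - (q_Y) = 0.
So q_Y = (200 - q_M)/2 and q_M = (199 - q_Y)/2.
Solving the pair: q_Y = 67, q_M = 66.
Total output Q = 67 + 66 = 133.

133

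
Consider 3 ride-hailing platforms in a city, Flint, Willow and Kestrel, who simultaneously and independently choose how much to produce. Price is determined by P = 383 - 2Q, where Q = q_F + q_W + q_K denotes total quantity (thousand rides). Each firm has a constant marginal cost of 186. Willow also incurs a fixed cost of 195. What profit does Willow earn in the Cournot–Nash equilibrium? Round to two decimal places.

1017.78

A representative firm's profit is π_i = q_i(383 - 2Q) - 186q_i.
First-order condition (treating rivals' output as given): 197 - 4q_i - 2·Σ_{j≠i} q_j = 0.
By symmetry each firm produces the same amount; substituting Σ_{j≠i} q_j = 2q_i yields q_i = 197/8.
Price P = 383 - 2·(591/8) = 941/4.
Willow's profit: (941/4 - 186)·(197/8) - 195 = 1017.7813.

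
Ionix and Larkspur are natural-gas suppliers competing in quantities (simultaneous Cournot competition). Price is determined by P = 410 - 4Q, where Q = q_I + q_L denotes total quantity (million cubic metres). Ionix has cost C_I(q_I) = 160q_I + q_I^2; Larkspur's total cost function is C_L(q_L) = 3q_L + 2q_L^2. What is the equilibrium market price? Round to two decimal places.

Ionix's profit: π_I = (410 - 4Q)q_I - (160q_I + q_I²). Setting ∂π_I/∂q_I = 0: 250 - 10q_I - 4(q_L) = 0.
Larkspur's first-order condition: 407 - 12q_L - 4(q_I) = 0.
Rearranging gives the reaction functions q_I = (250 - 4q_L)/10 and q_L = (407 - 4q_I)/12.
Substituting one into the other gives q_I = 343/26 and q_L = 1535/52.
Total output Q = 42.7115, so price P = 410 - 4·42.7115 = 239.1538.

239.15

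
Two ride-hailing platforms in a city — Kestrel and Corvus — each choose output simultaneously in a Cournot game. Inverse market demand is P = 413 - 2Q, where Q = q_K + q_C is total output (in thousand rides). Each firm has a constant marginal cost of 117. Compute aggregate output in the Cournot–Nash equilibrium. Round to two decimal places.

A representative firm's profit is π_i = q_i(413 - 2Q) - 117q_i.
First-order condition (treating rivals' output as given): 296 - 4q_i - 2q_j = 0.
By symmetry each firm produces the same amount; substituting q_j = q_i yields q_i = 296/6 = 148/3.
Total output Q = 148/3 + 148/3 = 296/3.

98.67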